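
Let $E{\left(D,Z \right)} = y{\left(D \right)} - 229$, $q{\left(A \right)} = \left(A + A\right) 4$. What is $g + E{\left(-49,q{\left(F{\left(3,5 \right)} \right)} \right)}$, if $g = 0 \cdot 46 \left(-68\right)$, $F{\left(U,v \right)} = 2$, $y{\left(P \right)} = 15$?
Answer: $-214$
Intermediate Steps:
$q{\left(A \right)} = 8 A$ ($q{\left(A \right)} = 2 A 4 = 8 A$)
$E{\left(D,Z \right)} = -214$ ($E{\left(D,Z \right)} = 15 - 229 = -214$)
$g = 0$ ($g = 0 \left(-68\right) = 0$)
$g + E{\left(-49,q{\left(F{\left(3,5 \right)} \right)} \right)} = 0 - 214 = -214$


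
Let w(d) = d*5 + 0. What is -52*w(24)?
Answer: -6240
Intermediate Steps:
w(d) = 5*d (w(d) = 5*d + 0 = 5*d)
-52*w(24) = -260*24 = -52*120 = -6240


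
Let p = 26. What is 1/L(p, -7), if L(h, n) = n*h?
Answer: -1/182 ≈ -0.0054945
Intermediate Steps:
L(h, n) = h*n
1/L(p, -7) = 1/(26*(-7)) = 1/(-182) = -1/182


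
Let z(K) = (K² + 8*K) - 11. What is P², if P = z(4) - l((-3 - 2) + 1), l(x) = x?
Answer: 1681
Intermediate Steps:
z(K) = -11 + K² + 8*K
P = 41 (P = (-11 + 4² + 8*4) - ((-3 - 2) + 1) = (-11 + 16 + 32) - (-5 + 1) = 37 - 1*(-4) = 37 + 4 = 41)
P² = 41² = 1681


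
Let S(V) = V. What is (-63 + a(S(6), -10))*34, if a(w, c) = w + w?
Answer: -1734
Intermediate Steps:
a(w, c) = 2*w
(-63 + a(S(6), -10))*34 = (-63 + 2*6)*34 = (-63 + 12)*34 = -51*34 = -1734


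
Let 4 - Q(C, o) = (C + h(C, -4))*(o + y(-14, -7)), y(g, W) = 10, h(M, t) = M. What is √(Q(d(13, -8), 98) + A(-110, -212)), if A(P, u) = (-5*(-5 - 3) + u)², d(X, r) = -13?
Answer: 2*√8099 ≈ 179.99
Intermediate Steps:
A(P, u) = (40 + u)² (A(P, u) = (-5*(-8) + u)² = (40 + u)²)
Q(C, o) = 4 - 2*C*(10 + o) (Q(C, o) = 4 - (C + C)*(o + 10) = 4 - 2*C*(10 + o))
√(Q(d(13, -8), 98) + A(-110, -212)) = √((4 - 20*(-13) - 2*(-13)*98) + (40 - 212)²) = √((4 + 260 + 2548) + (-172)²) = √(2812 + 29584) = √32396 = 2*√8099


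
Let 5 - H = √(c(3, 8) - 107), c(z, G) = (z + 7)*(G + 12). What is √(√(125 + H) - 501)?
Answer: √(-501 + √(130 - √93)) ≈ 22.137*I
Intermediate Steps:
c(z, G) = (7 + z)*(12 + G)
H = 5 - √93 (H = 5 - √((84 + 7*8 + 12*3 + 8*3) - 107) = 5 - √((84 + 56 + 36 + 24) - 107) = 5 - √(200 - 107) = 5 - √93 ≈ -4.6437)
√(√(125 + H) - 501) = √(√(125 + (5 - √93)) - 501) = √(√(130 - √93) - 501) = √(-501 + √(130 - √93))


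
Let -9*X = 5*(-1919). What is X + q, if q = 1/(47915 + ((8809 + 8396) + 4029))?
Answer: 663484664/622341 ≈ 1066.1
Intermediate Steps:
q = 1/69149 (q = 1/(47915 + (17205 + 4029)) = 1/(47915 + 21234) = 1/69149 ≈ 1.4462e-5)
X = 9595/9 (X = -5*(-1919)/9 = -1/9*(-9595) = 9595/9 ≈ 1066.1)
X + q = 9595/9 + 1/69149 = 663484664/622341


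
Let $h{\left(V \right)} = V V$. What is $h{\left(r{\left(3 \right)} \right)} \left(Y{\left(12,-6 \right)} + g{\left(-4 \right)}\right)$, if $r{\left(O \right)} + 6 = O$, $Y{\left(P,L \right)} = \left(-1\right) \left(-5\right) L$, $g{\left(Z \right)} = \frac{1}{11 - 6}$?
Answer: $- \frac{1341}{5} \approx -268.2$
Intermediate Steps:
$g{\left(Z \right)} = \frac{1}{5}$
$Y{\left(P,L \right)} = 5 L$
$r{\left(O \right)} = -6 + O$
$h{\left(V \right)} = V^{2}$
$h{\left(r{\left(3 \right)} \right)} \left(Y{\left(12,-6 \right)} + g{\left(-4 \right)}\right) = \left(-6 + 3\right)^{2} \left(5 \left(-6\right) + \frac{1}{5}\right) = \left(-3\right)^{2} \left(-30 + \frac{1}{5}\right) = 9 \left(- \frac{149}{5}\right) = - \frac{1341}{5}$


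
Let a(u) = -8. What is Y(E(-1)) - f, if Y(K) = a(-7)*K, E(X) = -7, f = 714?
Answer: -658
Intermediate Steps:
Y(K) = -8*K
Y(E(-1)) - f = -8*(-7) - 1*714 = 56 - 714 = -658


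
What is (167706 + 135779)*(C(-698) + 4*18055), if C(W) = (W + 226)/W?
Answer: 7649344280760/349 ≈ 2.1918e+10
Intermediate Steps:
C(W) = (226 + W)/W
(167706 + 135779)*(C(-698) + 4*18055) = (167706 + 135779)*((226 - 698)/(-698) + 4*18055) = 303485*(-1/698*(-472) + 72220) = 303485*(236/349 + 72220) = 303485*(25205016/349) = 7649344280760/349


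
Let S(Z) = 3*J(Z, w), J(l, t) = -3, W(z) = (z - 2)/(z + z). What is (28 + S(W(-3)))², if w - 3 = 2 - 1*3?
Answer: 361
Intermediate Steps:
w = 2 (w = 3 + (2 - 1*3) = 3 + (2 - 3) = 3 - 1 = 2)
W(z) = (-2 + z)/(2*z) (W(z) = (-2 + z)/((2*z)) = (-2 + z)*(1/(2*z)) = (-2 + z)/(2*z))
S(Z) = -9 (S(Z) = 3*(-3) = -9)
(28 + S(W(-3)))² = (28 - 9)² = 19² = 361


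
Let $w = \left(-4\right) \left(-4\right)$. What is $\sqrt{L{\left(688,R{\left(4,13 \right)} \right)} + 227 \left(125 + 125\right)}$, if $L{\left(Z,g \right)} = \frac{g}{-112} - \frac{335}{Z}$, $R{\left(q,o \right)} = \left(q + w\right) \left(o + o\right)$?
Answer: $\frac{\sqrt{82258271795}}{1204} \approx 238.21$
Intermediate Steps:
$w = 16$
$R{\left(q,o \right)} = 2 o \left(16 + q\right)$ ($R{\left(q,o \right)} = \left(q + 16\right) \left(o + o\right) = \left(16 + q\right) 2 o = 2 o \left(16 + q\right)$)
$L{\left(Z,g \right)} = - \frac{335}{Z} - \frac{g}{112}$ ($L{\left(Z,g \right)} = g \left(- \frac{1}{112}\right) - \frac{335}{Z} = - \frac{g}{112} - \frac{335}{Z} = - \frac{335}{Z} - \frac{g}{112}$)
$\sqrt{L{\left(688,R{\left(4,13 \right)} \right)} + 227 \left(125 + 125\right)} = \sqrt{\left(- \frac{335}{688} - \frac{2 \cdot 13 \left(16 + 4\right)}{112}\right) + 227 \left(125 + 125\right)} = \sqrt{\left(\left(-335\right) \frac{1}{688} - \frac{2 \cdot 13 \cdot 20}{112}\right) + 227 \cdot 250} = \sqrt{\left(- \frac{335}{688} - \frac{65}{14}\right) + 56750} = \sqrt{- \frac{24705}{4816} + 56750} = \sqrt{\frac{273283295}{4816}} = \frac{\sqrt{82258271795}}{1204}$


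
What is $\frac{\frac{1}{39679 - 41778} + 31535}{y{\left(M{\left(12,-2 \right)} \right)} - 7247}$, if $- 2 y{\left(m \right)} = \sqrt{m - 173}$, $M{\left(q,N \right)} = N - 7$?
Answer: $- \frac{319795442072}{73491663597} + \frac{22063988 i \sqrt{182}}{73491663597} \approx -4.3515 + 0.0040502 i$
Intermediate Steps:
$M{\left(q,N \right)} = -7 + N$
$y{\left(m \right)} = - \frac{\sqrt{-173 + m}}{2}$ ($y{\left(m \right)} = - \frac{\sqrt{m - 173}}{2} = - \frac{\sqrt{-173 + m}}{2}$)
$\frac{\frac{1}{39679 - 41778} + 31535}{y{\left(M{\left(12,-2 \right)} \right)} - 7247} = \frac{\frac{1}{39679 - 41778} + 31535}{- \frac{\sqrt{-173 - 9}}{2} - 7247} = \frac{\frac{1}{-2099} + 31535}{- \frac{\sqrt{-173 - 9}}{2} - 7247} = \frac{- \frac{1}{2099} + 31535}{- \frac{\sqrt{-182}}{2} - 7247} = \frac{66191964}{2099 \left(- \frac{i \sqrt{182}}{2} - 7247\right)} = \frac{66191964}{2099 \left(-7247 - \frac{i \sqrt{182}}{2}\right)}$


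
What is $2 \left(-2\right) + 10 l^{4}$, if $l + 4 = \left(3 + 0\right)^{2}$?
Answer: $6246$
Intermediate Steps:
$l = 5$ ($l = -4 + \left(3 + 0\right)^{2} = -4 + 3^{2} = -4 + 9 = 5$)
$2 \left(-2\right) + 10 l^{4} = 2 \left(-2\right) + 10 \cdot 5^{4} = -4 + 10 \cdot 625 = -4 + 6250 = 6246$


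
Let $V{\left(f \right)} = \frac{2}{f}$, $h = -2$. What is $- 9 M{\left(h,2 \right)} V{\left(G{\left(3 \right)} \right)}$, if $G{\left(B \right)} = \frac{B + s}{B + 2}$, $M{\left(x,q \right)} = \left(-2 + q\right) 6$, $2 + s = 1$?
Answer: $0$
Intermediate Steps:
$s = -1$ ($s = -2 + 1 = -1$)
$M{\left(x,q \right)} = -12 + 6 q$
$G{\left(B \right)} = \frac{-1 + B}{2 + B}$ ($G{\left(B \right)} = \frac{B - 1}{B + 2} = \frac{-1 + B}{2 + B}$)
$- 9 M{\left(h,2 \right)} V{\left(G{\left(3 \right)} \right)} = - 9 \left(-12 + 6 \cdot 2\right) \frac{2}{\frac{1}{2 + 3} \left(-1 + 3\right)} = - 9 \left(-12 + 12\right) \frac{2}{\frac{1}{5} \cdot 2} = \left(-9\right) 0 \frac{2}{\frac{1}{5} \cdot 2} = 0 \frac{2}{\frac{2}{5}} = 0 \cdot 2 \cdot \frac{5}{2} = 0 \cdot 5 = 0$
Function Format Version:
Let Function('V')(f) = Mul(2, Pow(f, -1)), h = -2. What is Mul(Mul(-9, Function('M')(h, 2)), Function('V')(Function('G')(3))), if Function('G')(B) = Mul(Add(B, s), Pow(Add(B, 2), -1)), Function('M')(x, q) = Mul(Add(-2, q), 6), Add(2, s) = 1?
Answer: 0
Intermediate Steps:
s = -1 (s = Add(-2, 1) = -1)
Function('M')(x, q) = Add(-12, Mul(6, q))
Function('G')(B) = Mul(Pow(Add(2, B), -1), Add(-1, B)) (Function('G')(B) = Mul(Add(B, -1), Pow(Add(B, 2), -1)) = Mul(Add(-1, B), Pow(Add(2, B), -1)) = Mul(Pow(Add(2, B), -1), Add(-1, B)))
Mul(Mul(-9, Function('M')(h, 2)), Function('V')(Function('G')(3))) = Mul(Mul(-9, Add(-12, Mul(6, 2))), Mul(2, Pow(Mul(Pow(Add(2, 3), -1), Add(-1, 3)), -1))) = Mul(Mul(-9, Add(-12, 12)), Mul(2, Pow(Mul(Pow(5, -1), 2), -1))) = Mul(Mul(-9, 0), Mul(2, Pow(Mul(Rational(1, 5), 2), -1))) = Mul(0, Mul(2, Pow(Rational(2, 5), -1))) = Mul(0, Mul(2, Rational(5, 2))) = Mul(0, 5) = 0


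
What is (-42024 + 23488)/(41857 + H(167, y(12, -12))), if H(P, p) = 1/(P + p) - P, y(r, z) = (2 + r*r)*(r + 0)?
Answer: -35570584/80003111 ≈ -0.44461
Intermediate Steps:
y(r, z) = r*(2 + r²) (y(r, z) = (2 + r²)*r = r*(2 + r²))
(-42024 + 23488)/(41857 + H(167, y(12, -12))) = (-42024 + 23488)/(41857 + (1 - 1*167² - 1*167*12*(2 + 12²))/(167 + 12*(2 + 12²))) = -18536/(41857 + (1 - 1*27889 - 1*167*12*(2 + 144))/(167 + 12*(2 + 144))) = -18536/(41857 + (1 - 27889 - 1*167*12*146)/(167 + 12*146)) = -18536/(41857 + (1 - 27889 - 1*167*1752)/(167 + 1752)) = -18536/(41857 + (1 - 27889 - 292584)/1919) = -18536/(41857 + (1/1919)*(-320472)) = -18536/(41857 - 320472/1919) = -18536/80003111/1919 = -18536*1919/80003111 = -35570584/80003111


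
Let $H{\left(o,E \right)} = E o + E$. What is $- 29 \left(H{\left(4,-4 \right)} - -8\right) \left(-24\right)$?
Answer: $-8352$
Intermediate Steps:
$H{\left(o,E \right)} = E + E o$
$- 29 \left(H{\left(4,-4 \right)} - -8\right) \left(-24\right) = - 29 \left(- 4 \left(1 + 4\right) - -8\right) \left(-24\right) = - 29 \left(\left(-4\right) 5 + 8\right) \left(-24\right) = - 29 \left(-20 + 8\right) \left(-24\right) = \left(-29\right) \left(-12\right) \left(-24\right) = 348 \left(-24\right) = -8352$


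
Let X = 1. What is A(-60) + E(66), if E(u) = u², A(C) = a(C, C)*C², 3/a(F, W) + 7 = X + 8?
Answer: 9756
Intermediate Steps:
a(F, W) = 3/2 (a(F, W) = 3/(-7 + (1 + 8)) = 3/(-7 + 9) = 3/2)
A(C) = 3*C²/2
A(-60) + E(66) = (3/2)*(-60)² + 66² = (3/2)*3600 + 4356 = 5400 + 4356 = 9756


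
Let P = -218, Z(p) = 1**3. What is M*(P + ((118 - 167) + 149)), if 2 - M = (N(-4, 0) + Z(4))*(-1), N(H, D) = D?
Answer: -354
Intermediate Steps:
Z(p) = 1
M = 3 (M = 2 - (0 + 1)*(-1) = 2 - (-1) = 2 - 1*(-1) = 2 + 1 = 3)
M*(P + ((118 - 167) + 149)) = 3*(-218 + ((118 - 167) + 149)) = 3*(-218 + (-49 + 149)) = 3*(-218 + 100) = 3*(-118) = -354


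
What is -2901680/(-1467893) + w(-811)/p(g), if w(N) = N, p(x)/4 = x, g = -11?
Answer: 1318135143/64587292 ≈ 20.409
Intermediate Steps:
p(x) = 4*x
-2901680/(-1467893) + w(-811)/p(g) = -2901680/(-1467893) - 811/(4*(-11)) = -2901680*(-1/1467893) - 811/(-44) = 2901680/1467893 - 811*(-1/44) = 2901680/1467893 + 811/44 = 1318135143/64587292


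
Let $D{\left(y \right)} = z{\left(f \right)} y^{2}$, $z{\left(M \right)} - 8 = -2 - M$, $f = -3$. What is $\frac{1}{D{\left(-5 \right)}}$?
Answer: $\frac{1}{225} \approx 0.0044444$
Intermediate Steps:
$z{\left(M \right)} = 6 - M$ ($z{\left(M \right)} = 8 - \left(2 + M\right) = 6 - M$)
$D{\left(y \right)} = 9 y^{2}$ ($D{\left(y \right)} = \left(6 - -3\right) y^{2} = \left(6 + 3\right) y^{2} = 9 y^{2}$)
$\frac{1}{D{\left(-5 \right)}} = \frac{1}{9 \left(-5\right)^{2}} = \frac{1}{9 \cdot 25} = \frac{1}{225}$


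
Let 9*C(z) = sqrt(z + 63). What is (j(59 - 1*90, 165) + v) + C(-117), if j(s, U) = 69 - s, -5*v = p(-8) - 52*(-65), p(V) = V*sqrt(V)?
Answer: -576 + I*sqrt(6)/3 + 16*I*sqrt(2)/5 ≈ -576.0 + 5.342*I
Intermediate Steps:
p(V) = V**(3/2)
C(z) = sqrt(63 + z)/9 (C(z) = sqrt(z + 63)/9 = sqrt(63 + z)/9)
v = -676 + 16*I*sqrt(2)/5 (v = -((-8)**(3/2) - 52*(-65))/5 = -(-16*I*sqrt(2) + 3380)/5 = -(3380 - 16*I*sqrt(2))/5 = -676 + 16*I*sqrt(2)/5 ≈ -676.0 + 4.5255*I)
(j(59 - 1*90, 165) + v) + C(-117) = ((69 - (59 - 1*90)) + (-676 + 16*I*sqrt(2)/5)) + sqrt(63 - 117)/9 = ((69 - (59 - 90)) + (-676 + 16*I*sqrt(2)/5)) + sqrt(-54)/9 = ((69 - 1*(-31)) + (-676 + 16*I*sqrt(2)/5)) + (3*I*sqrt(6))/9 = ((69 + 31) + (-676 + 16*I*sqrt(2)/5)) + I*sqrt(6)/3 = (100 + (-676 + 16*I*sqrt(2)/5)) + I*sqrt(6)/3 = (-576 + 16*I*sqrt(2)/5) + I*sqrt(6)/3 = -576 + I*sqrt(6)/3 + 16*I*sqrt(2)/5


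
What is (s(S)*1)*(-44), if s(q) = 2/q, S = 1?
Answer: -88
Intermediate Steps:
(s(S)*1)*(-44) = ((2/1)*1)*(-44) = ((2*1)*1)*(-44) = (2*1)*(-44) = 2*(-44) = -88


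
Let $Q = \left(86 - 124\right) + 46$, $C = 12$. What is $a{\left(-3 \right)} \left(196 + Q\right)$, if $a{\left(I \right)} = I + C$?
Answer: $1836$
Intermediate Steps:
$Q = 8$ ($Q = -38 + 46 = 8$)
$a{\left(I \right)} = 12 + I$ ($a{\left(I \right)} = I + 12 = 12 + I$)
$a{\left(-3 \right)} \left(196 + Q\right) = \left(12 - 3\right) \left(196 + 8\right) = 9 \cdot 204 = 1836$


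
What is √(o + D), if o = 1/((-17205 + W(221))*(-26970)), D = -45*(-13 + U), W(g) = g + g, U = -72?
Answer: √781802081576265380610/452098110 ≈ 61.847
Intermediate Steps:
W(g) = 2*g
D = 3825 (D = -45*(-13 - 72) = -45*(-85) = 3825)
o = 1/452098110 (o = 1/((-17205 + 2*221)*(-26970)) = -1/26970/(-17205 + 442) = -1/26970/(-16763) = -1/16763*(-1/26970) = 1/452098110 ≈ 2.2119e-9)
√(o + D) = √(1/452098110 + 3825) = √(1729275270751/452098110) = √781802081576265380610/452098110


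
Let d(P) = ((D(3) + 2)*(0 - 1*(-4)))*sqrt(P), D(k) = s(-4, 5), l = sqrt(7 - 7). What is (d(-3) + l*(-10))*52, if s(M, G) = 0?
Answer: 416*I*sqrt(3) ≈ 720.53*I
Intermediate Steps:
l = 0 (l = sqrt(0) = 0)
D(k) = 0
d(P) = 8*sqrt(P) (d(P) = ((0 + 2)*(0 - 1*(-4)))*sqrt(P) = (2*(0 + 4))*sqrt(P) = (2*4)*sqrt(P) = 8*sqrt(P))
(d(-3) + l*(-10))*52 = (8*sqrt(-3) + 0*(-10))*52 = (8*(I*sqrt(3)) + 0)*52 = (8*I*sqrt(3) + 0)*52 = (8*I*sqrt(3))*52 = 416*I*sqrt(3)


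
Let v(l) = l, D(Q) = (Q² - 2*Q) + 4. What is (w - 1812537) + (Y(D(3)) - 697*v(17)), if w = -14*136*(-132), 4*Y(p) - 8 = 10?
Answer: -3146107/2 ≈ -1.5731e+6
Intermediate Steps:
D(Q) = 4 + Q² - 2*Q
Y(p) = 9/2 (Y(p) = 2 + (¼)*10 = 2 + 5/2 = 9/2)
w = 251328 (w = -1904*(-132) = 251328)
(w - 1812537) + (Y(D(3)) - 697*v(17)) = (251328 - 1812537) + (9/2 - 697*17) = -1561209 + (9/2 - 11849) = -1561209 - 23689/2 = -3146107/2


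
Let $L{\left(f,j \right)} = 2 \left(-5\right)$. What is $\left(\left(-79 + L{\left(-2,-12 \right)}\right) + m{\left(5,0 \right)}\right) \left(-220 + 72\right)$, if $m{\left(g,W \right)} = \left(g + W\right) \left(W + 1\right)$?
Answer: $12432$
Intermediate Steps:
$L{\left(f,j \right)} = -10$
$m{\left(g,W \right)} = \left(1 + W\right) \left(W + g\right)$ ($m{\left(g,W \right)} = \left(W + g\right) \left(1 + W\right) = \left(1 + W\right) \left(W + g\right)$)
$\left(\left(-79 + L{\left(-2,-12 \right)}\right) + m{\left(5,0 \right)}\right) \left(-220 + 72\right) = \left(\left(-79 - 10\right) + \left(0 + 5 + 0^{2} + 0 \cdot 5\right)\right) \left(-220 + 72\right) = \left(-89 + \left(0 + 5 + 0 + 0\right)\right) \left(-148\right) = \left(-89 + 5\right) \left(-148\right) = \left(-84\right) \left(-148\right) = 12432$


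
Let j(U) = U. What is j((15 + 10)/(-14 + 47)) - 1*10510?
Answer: -346805/33 ≈ -10509.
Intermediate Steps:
j((15 + 10)/(-14 + 47)) - 1*10510 = (15 + 10)/(-14 + 47) - 1*10510 = 25/33 - 10510 = -346805/33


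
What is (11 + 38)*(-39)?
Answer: -1911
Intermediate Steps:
(11 + 38)*(-39) = 49*(-39) = -1911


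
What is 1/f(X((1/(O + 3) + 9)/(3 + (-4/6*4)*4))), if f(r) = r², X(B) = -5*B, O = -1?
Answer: 2116/81225 ≈ 0.026051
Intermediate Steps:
1/f(X((1/(O + 3) + 9)/(3 + (-4/6*4)*4))) = 1/((-5*(1/(-1 + 3) + 9)/(3 + (-4/6*4)*4))²) = 1/((-5*(1/2 + 9)/(3 + (-4*⅙*4)*4))²) = 1/((-5*(½ + 9)/(3 - ⅔*4*4))²) = 1/((-95/(2*(3 - 8/3*4)))²) = 1/((-95/(2*(3 - 32/3)))²) = 1/((-95/(2*(-23/3)))²) = 1/((-95*(-3)/(2*23))²) = 1/((-5*(-57/46))²) = 1/((285/46)²) = 1/(81225/2116) = 2116/81225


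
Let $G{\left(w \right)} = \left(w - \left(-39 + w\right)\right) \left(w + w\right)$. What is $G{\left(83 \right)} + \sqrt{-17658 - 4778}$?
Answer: $6474 + 2 i \sqrt{5609} \approx 6474.0 + 149.79 i$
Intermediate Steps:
$G{\left(w \right)} = 78 w$ ($G{\left(w \right)} = 39 \cdot 2 w = 78 w$)
$G{\left(83 \right)} + \sqrt{-17658 - 4778} = 78 \cdot 83 + \sqrt{-17658 - 4778} = 6474 + \sqrt{-22436} = 6474 + 2 i \sqrt{5609}$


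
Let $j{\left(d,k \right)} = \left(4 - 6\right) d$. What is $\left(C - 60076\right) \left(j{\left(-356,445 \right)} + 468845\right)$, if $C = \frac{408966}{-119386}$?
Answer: $- \frac{1683982200700107}{59693} \approx -2.8211 \cdot 10^{10}$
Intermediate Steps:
$C = - \frac{204483}{59693}$ ($C = 408966 \left(- \frac{1}{119386}\right) = - \frac{204483}{59693} \approx -3.4256$)
$j{\left(d,k \right)} = - 2 d$
$\left(C - 60076\right) \left(j{\left(-356,445 \right)} + 468845\right) = \left(- \frac{204483}{59693} - 60076\right) \left(\left(-2\right) \left(-356\right) + 468845\right) = - \frac{3586321151 \left(712 + 468845\right)}{59693} = \left(- \frac{3586321151}{59693}\right) 469557 = - \frac{1683982200700107}{59693}$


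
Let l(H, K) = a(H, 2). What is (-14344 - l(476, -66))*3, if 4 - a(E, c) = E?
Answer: -41616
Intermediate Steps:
a(E, c) = 4 - E
l(H, K) = 4 - H
(-14344 - l(476, -66))*3 = (-14344 - (4 - 1*476))*3 = (-14344 - (4 - 476))*3 = (-14344 - 1*(-472))*3 = (-14344 + 472)*3 = -13872*3 = -41616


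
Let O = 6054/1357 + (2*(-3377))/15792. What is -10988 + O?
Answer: -117691793741/10714872 ≈ -10984.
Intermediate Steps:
O = 43219795/10714872 (O = 6054*(1/1357) - 6754*1/15792 = 6054/1357 - 3377/7896 = 43219795/10714872 ≈ 4.0336)
-10988 + O = -10988 + 43219795/10714872 = -117691793741/10714872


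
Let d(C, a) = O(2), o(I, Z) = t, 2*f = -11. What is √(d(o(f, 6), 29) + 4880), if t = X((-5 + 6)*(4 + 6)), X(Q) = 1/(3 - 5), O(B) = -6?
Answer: √4874 ≈ 69.814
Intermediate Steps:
f = -11/2 (f = (½)*(-11) = -11/2 ≈ -5.5000)
X(Q) = -½ (X(Q) = 1/(-2) = -½)
t = -½ ≈ -0.50000
o(I, Z) = -½
d(C, a) = -6
√(d(o(f, 6), 29) + 4880) = √(-6 + 4880) = √4874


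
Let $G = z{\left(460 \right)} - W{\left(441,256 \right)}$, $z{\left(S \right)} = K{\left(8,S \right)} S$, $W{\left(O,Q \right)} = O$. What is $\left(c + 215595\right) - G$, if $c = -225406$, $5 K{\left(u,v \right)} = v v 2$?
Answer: $-38943770$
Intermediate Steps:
$K{\left(u,v \right)} = \frac{2 v^{2}}{5}$ ($K{\left(u,v \right)} = \frac{v v 2}{5} = \frac{v^{2} \cdot 2}{5} = \frac{2 v^{2}}{5}$)
$z{\left(S \right)} = \frac{2 S^{3}}{5}$ ($z{\left(S \right)} = \frac{2 S^{2}}{5} S = \frac{2 S^{3}}{5}$)
$G = 38933959$ ($G = \frac{2 \cdot 460^{3}}{5} - 441 = \frac{2}{5} \cdot 97336000 - 441 = 38934400 - 441 = 38933959$)
$\left(c + 215595\right) - G = \left(-225406 + 215595\right) - 38933959 = -9811 - 38933959 = -38943770$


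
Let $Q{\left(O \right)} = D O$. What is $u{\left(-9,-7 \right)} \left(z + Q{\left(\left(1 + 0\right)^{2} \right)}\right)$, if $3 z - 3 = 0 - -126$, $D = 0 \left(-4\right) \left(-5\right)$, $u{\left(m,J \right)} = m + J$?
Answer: $-688$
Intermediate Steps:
$u{\left(m,J \right)} = J + m$
$D = 0$ ($D = 0 \left(-5\right) = 0$)
$z = 43$ ($z = 1 + \frac{0 - -126}{3} = 1 + \frac{0 + 126}{3} = 1 + \frac{1}{3} \cdot 126 = 1 + 42 = 43$)
$Q{\left(O \right)} = 0$ ($Q{\left(O \right)} = 0 O = 0$)
$u{\left(-9,-7 \right)} \left(z + Q{\left(\left(1 + 0\right)^{2} \right)}\right) = \left(-7 - 9\right) \left(43 + 0\right) = \left(-16\right) 43 = -688$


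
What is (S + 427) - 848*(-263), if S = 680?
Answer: 224131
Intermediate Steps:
(S + 427) - 848*(-263) = (680 + 427) - 848*(-263) = 1107 + 223024 = 224131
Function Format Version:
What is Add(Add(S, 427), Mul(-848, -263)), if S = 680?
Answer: 224131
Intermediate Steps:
Add(Add(S, 427), Mul(-848, -263)) = Add(Add(680, 427), Mul(-848, -263)) = Add(1107, 223024) = 224131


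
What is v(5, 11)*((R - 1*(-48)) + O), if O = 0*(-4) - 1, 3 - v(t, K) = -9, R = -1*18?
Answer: 348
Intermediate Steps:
R = -18
v(t, K) = 12 (v(t, K) = 3 - 1*(-9) = 3 + 9 = 12)
O = -1 (O = 0 - 1 = -1)
v(5, 11)*((R - 1*(-48)) + O) = 12*((-18 - 1*(-48)) - 1) = 12*((-18 + 48) - 1) = 12*(30 - 1) = 12*29 = 348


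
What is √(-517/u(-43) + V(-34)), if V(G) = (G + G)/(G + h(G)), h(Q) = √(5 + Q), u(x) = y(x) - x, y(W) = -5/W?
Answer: √206*√((629782 - 22231*I*√29)/(-34 + I*√29))/618 ≈ 0.048758 + 3.1689*I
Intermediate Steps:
u(x) = -x - 5/x (u(x) = -5/x - x = -x - 5/x)
V(G) = 2*G/(G + √(5 + G)) (V(G) = (G + G)/(G + √(5 + G)) = (2*G)/(G + √(5 + G)) = 2*G/(G + √(5 + G)))
√(-517/u(-43) + V(-34)) = √(-517/(-1*(-43) - 5/(-43)) + 2*(-34)/(-34 + √(5 - 34))) = √(-517/(43 - 5*(-1/43)) + 2*(-34)/(-34 + √(-29))) = √(-517/(43 + 5/43) + 2*(-34)/(-34 + I*√29)) = √(-517/1854/43 - 68/(-34 + I*√29)) = √(-517*43/1854 - 68/(-34 + I*√29)) = √(-22231/1854 - 68/(-34 + I*√29))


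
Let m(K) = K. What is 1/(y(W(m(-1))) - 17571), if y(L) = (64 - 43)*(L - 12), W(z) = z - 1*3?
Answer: -1/17907 ≈ -5.5844e-5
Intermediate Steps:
W(z) = -3 + z (W(z) = z - 3 = -3 + z)
y(L) = -252 + 21*L (y(L) = 21*(-12 + L) = -252 + 21*L)
1/(y(W(m(-1))) - 17571) = 1/((-252 + 21*(-3 - 1)) - 17571) = 1/((-252 + 21*(-4)) - 17571) = 1/((-252 - 84) - 17571) = 1/(-336 - 17571) = 1/(-17907) = -1/17907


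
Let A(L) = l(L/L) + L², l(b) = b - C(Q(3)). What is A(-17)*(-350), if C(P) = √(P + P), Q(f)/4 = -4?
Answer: -101500 + 1400*I*√2 ≈ -1.015e+5 + 1979.9*I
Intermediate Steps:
Q(f) = -16 (Q(f) = 4*(-4) = -16)
C(P) = √2*√P (C(P) = √(2*P) = √2*√P)
l(b) = b - 4*I*√2 (l(b) = b - √2*√(-16) = b - √2*4*I = b - 4*I*√2)
A(L) = 1 + L² - 4*I*√2 (A(L) = (L/L - 4*I*√2) + L² = (1 - 4*I*√2) + L² = 1 + L² - 4*I*√2)
A(-17)*(-350) = (1 + (-17)² - 4*I*√2)*(-350) = (1 + 289 - 4*I*√2)*(-350) = (290 - 4*I*√2)*(-350) = -101500 + 1400*I*√2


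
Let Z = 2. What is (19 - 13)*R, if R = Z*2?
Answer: 24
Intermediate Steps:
R = 4 (R = 2*2 = 4)
(19 - 13)*R = (19 - 13)*4 = 6*4 = 24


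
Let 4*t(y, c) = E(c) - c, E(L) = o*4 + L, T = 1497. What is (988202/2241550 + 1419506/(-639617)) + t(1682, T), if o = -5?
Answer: -441749559428/65169703925 ≈ -6.7785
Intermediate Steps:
E(L) = -20 + L (E(L) = -5*4 + L = -20 + L)
t(y, c) = -5 (t(y, c) = ((-20 + c) - c)/4 = (1/4)*(-20) = -5)
(988202/2241550 + 1419506/(-639617)) + t(1682, T) = (988202/2241550 + 1419506/(-639617)) - 5 = (988202*(1/2241550) + 1419506*(-1/639617)) - 5 = (494101/1120775 - 129046/58147) - 5 = -115901039803/65169703925 - 5 = -441749559428/65169703925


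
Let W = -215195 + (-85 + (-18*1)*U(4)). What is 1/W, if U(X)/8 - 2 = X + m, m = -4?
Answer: -1/215568 ≈ -4.6389e-6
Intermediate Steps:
U(X) = -16 + 8*X (U(X) = 16 + 8*(X - 4) = 16 + 8*(-4 + X) = 16 + (-32 + 8*X) = -16 + 8*X)
W = -215568 (W = -215195 + (-85 + (-18*1)*(-16 + 8*4)) = -215195 + (-85 - 18*(-16 + 32)) = -215195 + (-85 - 18*16) = -215195 + (-85 - 288) = -215195 - 373 = -215568)
1/W = 1/(-215568) = -1/215568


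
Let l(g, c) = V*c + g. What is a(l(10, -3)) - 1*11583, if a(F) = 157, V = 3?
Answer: -11426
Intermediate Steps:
l(g, c) = g + 3*c (l(g, c) = 3*c + g = g + 3*c)
a(l(10, -3)) - 1*11583 = 157 - 1*11583 = 157 - 11583 = -11426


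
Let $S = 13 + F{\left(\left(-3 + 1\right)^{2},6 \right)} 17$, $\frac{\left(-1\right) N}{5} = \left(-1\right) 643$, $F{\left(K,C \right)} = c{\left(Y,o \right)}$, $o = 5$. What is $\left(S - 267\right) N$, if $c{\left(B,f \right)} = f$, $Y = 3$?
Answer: $-543335$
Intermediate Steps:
$F{\left(K,C \right)} = 5$
$N = 3215$ ($N = - 5 \left(\left(-1\right) 643\right) = \left(-5\right) \left(-643\right) = 3215$)
$S = 98$ ($S = 13 + 5 \cdot 17 = 13 + 85 = 98$)
$\left(S - 267\right) N = \left(98 - 267\right) 3215 = \left(-169\right) 3215 = -543335$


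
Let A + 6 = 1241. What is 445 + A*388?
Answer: 479625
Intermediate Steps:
A = 1235 (A = -6 + 1241 = 1235)
445 + A*388 = 445 + 1235*388 = 445 + 479180 = 479625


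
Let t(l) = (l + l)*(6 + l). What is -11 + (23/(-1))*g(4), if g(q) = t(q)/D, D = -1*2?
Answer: 909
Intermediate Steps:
D = -2
t(l) = 2*l*(6 + l) (t(l) = (2*l)*(6 + l) = 2*l*(6 + l))
g(q) = -q*(6 + q) (g(q) = (2*q*(6 + q))/(-2) = (2*q*(6 + q))*(-1/2) = -q*(6 + q))
-11 + (23/(-1))*g(4) = -11 + (23/(-1))*(-1*4*(6 + 4)) = -11 + (23*(-1))*(-1*4*10) = -11 - 23*(-40) = -11 + 920 = 909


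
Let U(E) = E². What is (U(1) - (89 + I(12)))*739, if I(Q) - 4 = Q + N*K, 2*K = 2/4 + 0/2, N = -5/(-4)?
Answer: -1233391/16 ≈ -77087.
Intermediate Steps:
N = 5/4 (N = -5*(-¼) = 5/4 ≈ 1.2500)
K = ¼ (K = (2/4 + 0/2)/2 = (2*(¼) + 0*(½))/2 = (½ + 0)/2 = (½)*(½) = ¼ ≈ 0.25000)
I(Q) = 69/16 + Q (I(Q) = 4 + (Q + (5/4)*(¼)) = 4 + (Q + 5/16) = 4 + (5/16 + Q) = 69/16 + Q)
(U(1) - (89 + I(12)))*739 = (1² - (89 + (69/16 + 12)))*739 = (1 - (89 + 261/16))*739 = (1 - 1*1685/16)*739 = (1 - 1685/16)*739 = -1669/16*739 = -1233391/16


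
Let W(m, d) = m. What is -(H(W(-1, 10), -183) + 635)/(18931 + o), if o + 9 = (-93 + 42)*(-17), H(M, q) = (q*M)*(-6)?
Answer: 463/19789 ≈ 0.023397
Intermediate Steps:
H(M, q) = -6*M*q (H(M, q) = (M*q)*(-6) = -6*M*q)
o = 858 (o = -9 + (-93 + 42)*(-17) = -9 - 51*(-17) = -9 + 867 = 858)
-(H(W(-1, 10), -183) + 635)/(18931 + o) = -(-6*(-1)*(-183) + 635)/(18931 + 858) = -(-1098 + 635)/19789 = -(-463)/19789 = -1*(-463/19789) = 463/19789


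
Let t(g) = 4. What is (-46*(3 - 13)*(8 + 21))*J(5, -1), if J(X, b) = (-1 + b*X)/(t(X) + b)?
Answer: -26680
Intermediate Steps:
J(X, b) = (-1 + X*b)/(4 + b) (J(X, b) = (-1 + b*X)/(4 + b) = (-1 + X*b)/(4 + b))
(-46*(3 - 13)*(8 + 21))*J(5, -1) = (-46*(3 - 13)*(8 + 21))*((-1 + 5*(-1))/(4 - 1)) = (-(-460)*29)*((-1 - 5)/3) = (-46*(-290))*((1/3)*(-6)) = 13340*(-2) = -26680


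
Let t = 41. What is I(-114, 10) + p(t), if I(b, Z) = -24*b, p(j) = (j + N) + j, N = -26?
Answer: 2792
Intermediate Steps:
p(j) = -26 + 2*j (p(j) = (j - 26) + j = (-26 + j) + j = -26 + 2*j)
I(-114, 10) + p(t) = -24*(-114) + (-26 + 2*41) = 2736 + (-26 + 82) = 2736 + 56 = 2792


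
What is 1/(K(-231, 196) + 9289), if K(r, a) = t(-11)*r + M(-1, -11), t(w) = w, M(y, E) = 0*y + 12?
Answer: 1/11842 ≈ 8.4445e-5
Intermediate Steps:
M(y, E) = 12 (M(y, E) = 0 + 12 = 12)
K(r, a) = 12 - 11*r (K(r, a) = -11*r + 12 = 12 - 11*r)
1/(K(-231, 196) + 9289) = 1/((12 - 11*(-231)) + 9289) = 1/((12 + 2541) + 9289) = 1/(2553 + 9289) = 1/11842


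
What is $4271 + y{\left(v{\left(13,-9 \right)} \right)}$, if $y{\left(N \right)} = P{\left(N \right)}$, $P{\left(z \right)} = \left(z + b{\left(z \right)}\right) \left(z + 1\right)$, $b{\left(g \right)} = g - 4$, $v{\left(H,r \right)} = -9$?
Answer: $4447$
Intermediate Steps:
$b{\left(g \right)} = -4 + g$ ($b{\left(g \right)} = g - 4 = -4 + g$)
$P{\left(z \right)} = \left(1 + z\right) \left(-4 + 2 z\right)$ ($P{\left(z \right)} = \left(z + \left(-4 + z\right)\right) \left(z + 1\right) = \left(-4 + 2 z\right) \left(1 + z\right) = \left(1 + z\right) \left(-4 + 2 z\right)$)
$y{\left(N \right)} = -4 - 2 N + 2 N^{2}$
$4271 + y{\left(v{\left(13,-9 \right)} \right)} = 4271 - \left(-14 - 162\right) = 4271 + \left(-4 + 18 + 2 \cdot 81\right) = 4271 + \left(-4 + 18 + 162\right) = 4271 + 176 = 4447$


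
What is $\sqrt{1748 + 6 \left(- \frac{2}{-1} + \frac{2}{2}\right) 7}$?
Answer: $\sqrt{1874} \approx 43.29$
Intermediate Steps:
$\sqrt{1748 + 6 \left(- \frac{2}{-1} + \frac{2}{2}\right) 7} = \sqrt{1748 + 6 \left(\left(-2\right) \left(-1\right) + 2 \cdot \frac{1}{2}\right) 7} = \sqrt{1748 + 6 \left(2 + 1\right) 7} = \sqrt{1748 + 6 \cdot 3 \cdot 7} = \sqrt{1748 + 18 \cdot 7} = \sqrt{1748 + 126} = \sqrt{1874}$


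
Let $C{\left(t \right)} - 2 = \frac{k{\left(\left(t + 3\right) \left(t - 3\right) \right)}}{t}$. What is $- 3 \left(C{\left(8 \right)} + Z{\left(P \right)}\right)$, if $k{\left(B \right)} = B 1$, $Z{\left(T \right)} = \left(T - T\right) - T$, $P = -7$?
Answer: $- \frac{381}{8} \approx -47.625$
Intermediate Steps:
$Z{\left(T \right)} = - T$ ($Z{\left(T \right)} = 0 - T = - T$)
$k{\left(B \right)} = B$
$C{\left(t \right)} = 2 + \frac{\left(-3 + t\right) \left(3 + t\right)}{t}$ ($C{\left(t \right)} = 2 + \frac{\left(t + 3\right) \left(t - 3\right)}{t} = 2 + \frac{\left(3 + t\right) \left(-3 + t\right)}{t} = 2 + \frac{\left(-3 + t\right) \left(3 + t\right)}{t}$)
$- 3 \left(C{\left(8 \right)} + Z{\left(P \right)}\right) = - 3 \left(\left(2 + 8 - \frac{9}{8}\right) - -7\right) = - 3 \left(\left(2 + 8 - \frac{9}{8}\right) + 7\right) = - 3 \left(\frac{71}{8} + 7\right) = \left(-3\right) \frac{127}{8} = - \frac{381}{8}$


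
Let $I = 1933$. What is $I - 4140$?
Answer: $-2207$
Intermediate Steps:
$I - 4140 = 1933 - 4140 = -2207$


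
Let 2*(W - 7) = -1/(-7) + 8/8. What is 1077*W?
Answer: 57081/7 ≈ 8154.4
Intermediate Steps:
W = 53/7 (W = 7 + (-1/(-7) + 8/8)/2 = 7 + (-1*(-⅐) + 8*(⅛))/2 = 7 + (⅐ + 1)/2 = 7 + (½)*(8/7) = 7 + 4/7 = 53/7 ≈ 7.5714)
1077*W = 1077*(53/7) = 57081/7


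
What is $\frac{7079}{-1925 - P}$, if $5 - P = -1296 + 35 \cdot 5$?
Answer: $- \frac{7079}{3051} \approx -2.3202$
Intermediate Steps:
$P = 1126$ ($P = 5 - \left(-1296 + 35 \cdot 5\right) = 5 - \left(-1296 + 175\right) = 5 - -1121 = 5 + 1121 = 1126$)
$\frac{7079}{-1925 - P} = \frac{7079}{-1925 - 1126} = \frac{7079}{-3051} = 7079 \left(- \frac{1}{3051}\right) = - \frac{7079}{3051}$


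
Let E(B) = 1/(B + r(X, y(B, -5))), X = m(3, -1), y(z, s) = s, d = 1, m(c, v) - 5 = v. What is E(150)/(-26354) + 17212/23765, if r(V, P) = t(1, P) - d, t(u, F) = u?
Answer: 13608146687/18789084300 ≈ 0.72426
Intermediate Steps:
m(c, v) = 5 + v
X = 4 (X = 5 - 1 = 4)
r(V, P) = 0 (r(V, P) = 1 - 1*1 = 1 - 1 = 0)
E(B) = 1/B (E(B) = 1/(B + 0) = 1/B)
E(150)/(-26354) + 17212/23765 = 1/(150*(-26354)) + 17212/23765 = (1/150)*(-1/26354) + 17212*(1/23765) = -1/3953100 + 17212/23765 = 13608146687/18789084300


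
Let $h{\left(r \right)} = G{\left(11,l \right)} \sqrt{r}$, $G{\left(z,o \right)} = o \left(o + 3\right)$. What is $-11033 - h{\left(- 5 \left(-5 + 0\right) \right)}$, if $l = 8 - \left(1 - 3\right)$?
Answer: $-11683$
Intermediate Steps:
$l = 10$ ($l = 8 - -2 = 8 + 2 = 10$)
$G{\left(z,o \right)} = o \left(3 + o\right)$
$h{\left(r \right)} = 130 \sqrt{r}$ ($h{\left(r \right)} = 10 \left(3 + 10\right) \sqrt{r} = 10 \cdot 13 \sqrt{r} = 130 \sqrt{r}$)
$-11033 - h{\left(- 5 \left(-5 + 0\right) \right)} = -11033 - 130 \sqrt{- 5 \left(-5 + 0\right)} = -11033 - 130 \sqrt{\left(-5\right) \left(-5\right)} = -11033 - 130 \sqrt{25} = -11033 - 130 \cdot 5 = -11033 - 650 = -11683$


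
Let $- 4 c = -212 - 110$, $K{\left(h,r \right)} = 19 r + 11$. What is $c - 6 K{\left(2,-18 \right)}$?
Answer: $\frac{4133}{2} \approx 2066.5$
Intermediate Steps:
$K{\left(h,r \right)} = 11 + 19 r$
$c = \frac{161}{2}$ ($c = - \frac{-212 - 110}{4} = \left(- \frac{1}{4}\right) \left(-322\right) = \frac{161}{2} \approx 80.5$)
$c - 6 K{\left(2,-18 \right)} = \frac{161}{2} - 6 \left(11 + 19 \left(-18\right)\right) = \frac{161}{2} - 6 \left(11 - 342\right) = \frac{161}{2} - -1986 = \frac{161}{2} + 1986 = \frac{4133}{2}$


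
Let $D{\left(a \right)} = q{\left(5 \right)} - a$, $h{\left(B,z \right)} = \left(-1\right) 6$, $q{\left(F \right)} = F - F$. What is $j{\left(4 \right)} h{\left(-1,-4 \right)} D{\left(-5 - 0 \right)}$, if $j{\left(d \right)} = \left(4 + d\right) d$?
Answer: $-960$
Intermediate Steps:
$q{\left(F \right)} = 0$
$h{\left(B,z \right)} = -6$
$j{\left(d \right)} = d \left(4 + d\right)$
$D{\left(a \right)} = - a$ ($D{\left(a \right)} = 0 - a = - a$)
$j{\left(4 \right)} h{\left(-1,-4 \right)} D{\left(-5 - 0 \right)} = 4 \left(4 + 4\right) \left(-6\right) \left(- (-5 - 0)\right) = 4 \cdot 8 \left(-6\right) \left(- (-5 + 0)\right) = 32 \left(-6\right) \left(\left(-1\right) \left(-5\right)\right) = \left(-192\right) 5 = -960$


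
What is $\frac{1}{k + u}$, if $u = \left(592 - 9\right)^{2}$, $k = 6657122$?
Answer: $\frac{1}{6997011} \approx 1.4292 \cdot 10^{-7}$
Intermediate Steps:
$u = 339889$ ($u = 583^{2} = 339889$)
$\frac{1}{k + u} = \frac{1}{6657122 + 339889} = \frac{1}{6997011}$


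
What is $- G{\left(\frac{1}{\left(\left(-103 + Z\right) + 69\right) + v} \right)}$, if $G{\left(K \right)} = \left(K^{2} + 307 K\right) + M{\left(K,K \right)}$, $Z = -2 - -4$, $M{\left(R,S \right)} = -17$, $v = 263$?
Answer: $\frac{836219}{53361} \approx 15.671$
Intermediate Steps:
$Z = 2$ ($Z = -2 + 4 = 2$)
$G{\left(K \right)} = -17 + K^{2} + 307 K$ ($G{\left(K \right)} = \left(K^{2} + 307 K\right) - 17 = -17 + K^{2} + 307 K$)
$- G{\left(\frac{1}{\left(\left(-103 + Z\right) + 69\right) + v} \right)} = - (-17 + \left(\frac{1}{\left(\left(-103 + 2\right) + 69\right) + 263}\right)^{2} + \frac{307}{\left(\left(-103 + 2\right) + 69\right) + 263}) = - (-17 + \left(\frac{1}{\left(-101 + 69\right) + 263}\right)^{2} + \frac{307}{\left(-101 + 69\right) + 263}) = - (-17 + \left(\frac{1}{-32 + 263}\right)^{2} + \frac{307}{-32 + 263}) = - (-17 + \left(\frac{1}{231}\right)^{2} + \frac{307}{231}) = - (-17 + \left(\frac{1}{231}\right)^{2} + 307 \cdot \frac{1}{231}) = - (-17 + \frac{1}{53361} + \frac{307}{231}) = \left(-1\right) \left(- \frac{836219}{53361}\right) = \frac{836219}{53361}$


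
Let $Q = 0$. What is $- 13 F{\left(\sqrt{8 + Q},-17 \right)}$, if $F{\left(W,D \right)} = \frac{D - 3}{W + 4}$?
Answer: $130 - 65 \sqrt{2} \approx 38.076$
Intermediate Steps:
$F{\left(W,D \right)} = \frac{-3 + D}{4 + W}$
$- 13 F{\left(\sqrt{8 + Q},-17 \right)} = - 13 \frac{-3 - 17}{4 + \sqrt{8 + 0}} = - 13 \frac{1}{4 + \sqrt{8}} \left(-20\right) = - 13 \frac{1}{4 + 2 \sqrt{2}} \left(-20\right) = - 13 \left(- \frac{20}{4 + 2 \sqrt{2}}\right) = \frac{260}{4 + 2 \sqrt{2}}$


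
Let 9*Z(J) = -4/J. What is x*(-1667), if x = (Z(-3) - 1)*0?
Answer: 0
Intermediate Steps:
Z(J) = -4/(9*J) (Z(J) = (-4/J)/9 = -4/(9*J))
x = 0 (x = (-4/9/(-3) - 1)*0 = (-4/9*(-1/3) - 1)*0 = (4/27 - 1)*0 = -23/27*0 = 0)
x*(-1667) = 0*(-1667) = 0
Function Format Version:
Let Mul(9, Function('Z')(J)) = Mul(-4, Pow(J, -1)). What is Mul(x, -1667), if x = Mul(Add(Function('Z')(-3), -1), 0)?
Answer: 0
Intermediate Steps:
Function('Z')(J) = Mul(Rational(-4, 9), Pow(J, -1)) (Function('Z')(J) = Mul(Rational(1, 9), Mul(-4, Pow(J, -1))) = Mul(Rational(-4, 9), Pow(J, -1)))
x = 0 (x = Mul(Add(Mul(Rational(-4, 9), Pow(-3, -1)), -1), 0) = Mul(Add(Mul(Rational(-4, 9), Rational(-1, 3)), -1), 0) = Mul(Add(Rational(4, 27), -1), 0) = Mul(Rational(-23, 27), 0) = 0)
Mul(x, -1667) = Mul(0, -1667) = 0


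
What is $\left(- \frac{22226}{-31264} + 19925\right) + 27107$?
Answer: $\frac{735215337}{15632} \approx 47033.0$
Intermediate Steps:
$\left(- \frac{22226}{-31264} + 19925\right) + 27107 = \left(\left(-22226\right) \left(- \frac{1}{31264}\right) + 19925\right) + 27107 = \left(\frac{11113}{15632} + 19925\right) + 27107 = \frac{311478713}{15632} + 27107 = \frac{735215337}{15632}$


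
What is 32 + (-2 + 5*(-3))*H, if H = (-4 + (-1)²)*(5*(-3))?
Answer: -733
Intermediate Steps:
H = 45 (H = (-4 + 1)*(-15) = -3*(-15) = 45)
32 + (-2 + 5*(-3))*H = 32 + (-2 + 5*(-3))*45 = 32 + (-2 - 15)*45 = 32 - 17*45 = 32 - 765 = -733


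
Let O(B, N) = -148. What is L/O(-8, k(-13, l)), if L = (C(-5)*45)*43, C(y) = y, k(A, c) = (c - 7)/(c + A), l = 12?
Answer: 9675/148 ≈ 65.372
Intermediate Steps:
k(A, c) = (-7 + c)/(A + c)
L = -9675 (L = -5*45*43 = -225*43 = -9675)
L/O(-8, k(-13, l)) = -9675/(-148) = -9675*(-1/148) = 9675/148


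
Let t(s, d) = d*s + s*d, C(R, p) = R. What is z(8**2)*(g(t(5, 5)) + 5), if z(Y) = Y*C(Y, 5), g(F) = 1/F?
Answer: 514048/25 ≈ 20562.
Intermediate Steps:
t(s, d) = 2*d*s (t(s, d) = d*s + d*s = 2*d*s)
z(Y) = Y**2 (z(Y) = Y*Y = Y**2)
z(8**2)*(g(t(5, 5)) + 5) = (8**2)**2*(1/(2*5*5) + 5) = 64**2*(1/50 + 5) = 4096*(1/50 + 5) = 4096*(251/50) = 514048/25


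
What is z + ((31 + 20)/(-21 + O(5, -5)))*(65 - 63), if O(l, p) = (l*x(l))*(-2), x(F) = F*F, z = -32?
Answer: -8774/271 ≈ -32.376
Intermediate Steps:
x(F) = F**2
O(l, p) = -2*l**3 (O(l, p) = (l*l**2)*(-2) = l**3*(-2) = -2*l**3)
z + ((31 + 20)/(-21 + O(5, -5)))*(65 - 63) = -32 + ((31 + 20)/(-21 - 2*5**3))*(65 - 63) = -32 + (51/(-21 - 2*125))*2 = -32 + (51/(-21 - 250))*2 = -32 + (51/(-271))*2 = -32 + (51*(-1/271))*2 = -32 - 51/271*2 = -32 - 102/271 = -8774/271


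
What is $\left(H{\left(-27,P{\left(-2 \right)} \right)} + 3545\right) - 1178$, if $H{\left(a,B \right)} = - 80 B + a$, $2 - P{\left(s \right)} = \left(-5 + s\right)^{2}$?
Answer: $6100$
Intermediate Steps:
$P{\left(s \right)} = 2 - \left(-5 + s\right)^{2}$
$H{\left(a,B \right)} = a - 80 B$
$\left(H{\left(-27,P{\left(-2 \right)} \right)} + 3545\right) - 1178 = \left(\left(-27 - 80 \left(2 - \left(-5 - 2\right)^{2}\right)\right) + 3545\right) - 1178 = \left(\left(-27 - 80 \left(2 - \left(-7\right)^{2}\right)\right) + 3545\right) - 1178 = \left(\left(-27 - 80 \left(2 - 49\right)\right) + 3545\right) - 1178 = \left(\left(-27 - -3760\right) + 3545\right) - 1178 = \left(\left(-27 + 3760\right) + 3545\right) - 1178 = \left(3733 + 3545\right) - 1178 = 7278 - 1178 = 6100$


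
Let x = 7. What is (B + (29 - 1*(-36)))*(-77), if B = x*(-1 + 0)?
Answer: -4466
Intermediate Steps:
B = -7 (B = 7*(-1 + 0) = 7*(-1) = -7)
(B + (29 - 1*(-36)))*(-77) = (-7 + (29 - 1*(-36)))*(-77) = (-7 + (29 + 36))*(-77) = (-7 + 65)*(-77) = 58*(-77) = -4466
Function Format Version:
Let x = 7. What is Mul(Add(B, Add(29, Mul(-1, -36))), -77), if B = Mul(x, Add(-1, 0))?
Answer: -4466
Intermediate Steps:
B = -7 (B = Mul(7, Add(-1, 0)) = Mul(7, -1) = -7)
Mul(Add(B, Add(29, Mul(-1, -36))), -77) = Mul(Add(-7, Add(29, Mul(-1, -36))), -77) = Mul(Add(-7, Add(29, 36)), -77) = Mul(Add(-7, 65), -77) = Mul(58, -77) = -4466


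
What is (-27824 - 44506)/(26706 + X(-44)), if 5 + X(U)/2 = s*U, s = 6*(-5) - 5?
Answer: -36165/14888 ≈ -2.4291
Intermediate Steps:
s = -35 (s = -30 - 5 = -35)
X(U) = -10 - 70*U (X(U) = -10 + 2*(-35*U) = -10 - 70*U)
(-27824 - 44506)/(26706 + X(-44)) = (-27824 - 44506)/(26706 + (-10 - 70*(-44))) = -72330/(26706 + (-10 + 3080)) = -72330/(26706 + 3070) = -72330/29776 = -72330*1/29776 = -36165/14888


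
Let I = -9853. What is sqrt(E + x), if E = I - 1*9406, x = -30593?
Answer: 22*I*sqrt(103) ≈ 223.28*I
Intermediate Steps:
E = -19259 (E = -9853 - 1*9406 = -9853 - 9406 = -19259)
sqrt(E + x) = sqrt(-19259 - 30593) = sqrt(-49852) = 22*I*sqrt(103)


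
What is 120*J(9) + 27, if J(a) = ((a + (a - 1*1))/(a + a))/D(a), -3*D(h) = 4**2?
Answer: 23/4 ≈ 5.7500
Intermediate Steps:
D(h) = -16/3 (D(h) = -1/3*4**2 = -1/3*16 = -16/3)
J(a) = -3*(-1 + 2*a)/(32*a) (J(a) = ((a + (a - 1*1))/(a + a))/(-16/3) = ((a + (a - 1))/((2*a)))*(-3/16) = ((a + (-1 + a))*(1/(2*a)))*(-3/16) = ((-1 + 2*a)*(1/(2*a)))*(-3/16) = ((-1 + 2*a)/(2*a))*(-3/16) = -3*(-1 + 2*a)/(32*a))
120*J(9) + 27 = 120*((3/32)*(1 - 2*9)/9) + 27 = 120*((3/32)*(1/9)*(1 - 18)) + 27 = 120*((3/32)*(1/9)*(-17)) + 27 = 120*(-17/96) + 27 = -85/4 + 27 = 23/4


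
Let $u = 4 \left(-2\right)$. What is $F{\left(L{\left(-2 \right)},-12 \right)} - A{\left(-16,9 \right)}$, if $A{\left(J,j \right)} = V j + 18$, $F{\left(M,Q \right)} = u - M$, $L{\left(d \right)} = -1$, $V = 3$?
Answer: $-52$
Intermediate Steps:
$u = -8$
$F{\left(M,Q \right)} = -8 - M$
$A{\left(J,j \right)} = 18 + 3 j$ ($A{\left(J,j \right)} = 3 j + 18 = 18 + 3 j$)
$F{\left(L{\left(-2 \right)},-12 \right)} - A{\left(-16,9 \right)} = \left(-8 - -1\right) - \left(18 + 3 \cdot 9\right) = \left(-8 + 1\right) - \left(18 + 27\right) = -7 - 45 = -52$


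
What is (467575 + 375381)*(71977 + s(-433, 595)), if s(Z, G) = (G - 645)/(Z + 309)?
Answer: 1880887301322/31 ≈ 6.0674e+10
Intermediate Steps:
s(Z, G) = (-645 + G)/(309 + Z)
(467575 + 375381)*(71977 + s(-433, 595)) = (467575 + 375381)*(71977 + (-645 + 595)/(309 - 433)) = 842956*(71977 - 50/(-124)) = 842956*(71977 - 1/124*(-50)) = 842956*(71977 + 25/62) = 842956*(4462599/62) = 1880887301322/31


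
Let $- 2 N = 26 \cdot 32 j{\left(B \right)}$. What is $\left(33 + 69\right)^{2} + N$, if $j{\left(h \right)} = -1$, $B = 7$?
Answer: $10820$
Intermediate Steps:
$N = 416$ ($N = - \frac{26 \cdot 32 \left(-1\right)}{2} = - \frac{832 \left(-1\right)}{2} = \left(- \frac{1}{2}\right) \left(-832\right) = 416$)
$\left(33 + 69\right)^{2} + N = \left(33 + 69\right)^{2} + 416 = 102^{2} + 416 = 10404 + 416 = 10820$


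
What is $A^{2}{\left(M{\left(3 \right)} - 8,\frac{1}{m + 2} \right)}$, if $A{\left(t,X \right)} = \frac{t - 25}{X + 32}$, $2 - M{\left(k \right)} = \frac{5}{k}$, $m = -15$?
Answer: $\frac{1623076}{1550025} \approx 1.0471$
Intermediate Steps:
$M{\left(k \right)} = 2 - \frac{5}{k}$
$A{\left(t,X \right)} = \frac{-25 + t}{32 + X}$
$A^{2}{\left(M{\left(3 \right)} - 8,\frac{1}{m + 2} \right)} = \left(\frac{-25 + \left(\left(2 - \frac{5}{3}\right) - 8\right)}{32 + \frac{1}{-15 + 2}}\right)^{2} = \left(\frac{-25 + \left(\left(2 - \frac{5}{3}\right) - 8\right)}{32 + \frac{1}{-13}}\right)^{2} = \left(\frac{-25 + \left(\left(2 - \frac{5}{3}\right) - 8\right)}{32 - \frac{1}{13}}\right)^{2} = \left(\frac{-25 + \left(\frac{1}{3} - 8\right)}{\frac{415}{13}}\right)^{2} = \left(\frac{13 \left(-25 - \frac{23}{3}\right)}{415}\right)^{2} = \left(\frac{13}{415} \left(- \frac{98}{3}\right)\right)^{2} = \left(- \frac{1274}{1245}\right)^{2} = \frac{1623076}{1550025}$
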